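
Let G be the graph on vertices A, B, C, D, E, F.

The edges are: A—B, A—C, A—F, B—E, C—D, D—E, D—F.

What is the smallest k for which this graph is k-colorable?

The cycle B-A-C-D-E-B has odd length 5, so it cannot be 2-colored; at least 3 colors are needed.
3 colors suffice: color red → {A, D}; color blue → {B, C, F}; color green → {E}. Every edge joins two different colors.

3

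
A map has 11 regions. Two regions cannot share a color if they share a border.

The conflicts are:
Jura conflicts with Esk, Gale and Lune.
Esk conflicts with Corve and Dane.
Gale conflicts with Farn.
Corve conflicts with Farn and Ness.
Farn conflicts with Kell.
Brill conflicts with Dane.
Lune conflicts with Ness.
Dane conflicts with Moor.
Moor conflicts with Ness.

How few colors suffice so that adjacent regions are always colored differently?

3

The cycle Jura-Esk-Corve-Ness-Lune-Jura has odd length 5, so it cannot be 2-colored; at least 3 colors are needed.
3 colors suffice: color 1 → {Jura, Corve, Kell, Dane}; color 2 → {Esk, Farn, Brill, Ness}; color 3 → {Gale, Lune, Moor}. No two conflicting regions share a color.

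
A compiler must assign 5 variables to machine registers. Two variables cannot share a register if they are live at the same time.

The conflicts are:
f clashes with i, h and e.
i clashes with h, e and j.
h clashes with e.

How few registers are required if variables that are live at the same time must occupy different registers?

f, i, h, e all conflict with each other, so at least 4 registers are needed.
4 registers suffice: register 1 → {i}; register 2 → {f, j}; register 3 → {h}; register 4 → {e}. No two conflicting variables share a register.

4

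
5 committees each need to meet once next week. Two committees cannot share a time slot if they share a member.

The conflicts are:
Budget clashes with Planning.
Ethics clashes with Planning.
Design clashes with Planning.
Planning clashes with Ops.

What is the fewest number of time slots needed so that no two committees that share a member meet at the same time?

2

Planning and Ops conflict, so at least 2 time slots are needed.
A valid assignment using 2 time slots: Budget=2, Ethics=2, Design=2, Planning=1, Ops=2. No two conflicting committees share a time slot.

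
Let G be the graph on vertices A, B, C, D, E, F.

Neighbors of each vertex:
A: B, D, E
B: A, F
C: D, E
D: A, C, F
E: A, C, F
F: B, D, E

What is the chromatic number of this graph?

D and F are adjacent, so at least 2 colors are needed.
One proper 2-coloring: A=red, B=blue, C=red, D=blue, E=blue, F=red. Every edge joins two different colors.

2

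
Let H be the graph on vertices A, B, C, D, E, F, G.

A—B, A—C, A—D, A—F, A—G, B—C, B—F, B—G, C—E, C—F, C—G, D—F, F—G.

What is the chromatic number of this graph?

A, B, C, F, G are pairwise adjacent (a clique of size 5), so at least 5 colors are needed.
5 colors suffice: color 1 → {C, D}; color 2 → {A, E}; color 3 → {F}; color 4 → {G}; color 5 → {B}. Every edge joins two different colors.

5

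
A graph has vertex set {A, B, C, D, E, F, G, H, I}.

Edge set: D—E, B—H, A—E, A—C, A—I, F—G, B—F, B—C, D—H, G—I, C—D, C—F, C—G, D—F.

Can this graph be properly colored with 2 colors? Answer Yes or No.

B, C, F form a triangle, so at least 3 colors are needed.
So 2 colors are not enough.

No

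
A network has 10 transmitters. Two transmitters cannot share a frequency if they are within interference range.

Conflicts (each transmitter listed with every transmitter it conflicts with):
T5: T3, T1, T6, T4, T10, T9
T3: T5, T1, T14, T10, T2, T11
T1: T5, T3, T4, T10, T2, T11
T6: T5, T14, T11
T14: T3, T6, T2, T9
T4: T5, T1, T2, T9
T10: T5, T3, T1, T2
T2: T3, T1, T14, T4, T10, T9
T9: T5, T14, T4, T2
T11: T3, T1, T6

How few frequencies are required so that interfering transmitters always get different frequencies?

T5, T3, T1, T10 all conflict with each other, so at least 4 frequencies are needed.
4 frequencies suffice: frequency 1 → {T1, T14}; frequency 2 → {T3, T6, T9}; frequency 3 → {T5, T2, T11}; frequency 4 → {T4, T10}. No two conflicting transmitters share a frequency.

4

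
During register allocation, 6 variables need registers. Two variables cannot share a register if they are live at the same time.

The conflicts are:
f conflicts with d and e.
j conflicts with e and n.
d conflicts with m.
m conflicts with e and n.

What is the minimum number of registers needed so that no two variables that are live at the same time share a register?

2

m and n conflict, so at least 2 registers are needed.
2 registers suffice: register 1 → {f, j, m}; register 2 → {d, e, n}. Each listed conflict is separated.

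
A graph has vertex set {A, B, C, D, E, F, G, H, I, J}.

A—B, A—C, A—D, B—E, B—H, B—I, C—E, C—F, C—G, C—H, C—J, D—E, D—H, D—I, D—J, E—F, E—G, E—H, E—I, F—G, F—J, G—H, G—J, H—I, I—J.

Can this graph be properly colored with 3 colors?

No

C, F, G, J form a clique, so at least 4 colors are needed.
So 3 colors are not enough.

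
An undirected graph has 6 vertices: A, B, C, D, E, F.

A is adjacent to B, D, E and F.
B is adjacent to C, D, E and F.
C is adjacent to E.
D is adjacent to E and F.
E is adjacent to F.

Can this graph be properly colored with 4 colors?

No

A, B, D, E, F are mutually adjacent (a clique of size 5), so at least 5 colors are needed.
So 4 colors are not enough.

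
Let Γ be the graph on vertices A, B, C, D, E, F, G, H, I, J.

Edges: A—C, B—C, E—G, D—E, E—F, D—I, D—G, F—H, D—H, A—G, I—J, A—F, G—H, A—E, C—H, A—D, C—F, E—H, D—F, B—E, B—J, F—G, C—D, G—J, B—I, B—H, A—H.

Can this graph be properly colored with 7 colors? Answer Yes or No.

Yes

The chromatic number is 6. A, D, E, F, G, H form a clique, so at least 6 colors are needed.
6 colors suffice: color 1 → {H, I}; color 2 → {B, D}; color 3 → {C, G}; color 4 → {A, J}; color 5 → {F}; color 6 → {E}.
Since 7 ≥ 6, a proper 7-coloring certainly exists.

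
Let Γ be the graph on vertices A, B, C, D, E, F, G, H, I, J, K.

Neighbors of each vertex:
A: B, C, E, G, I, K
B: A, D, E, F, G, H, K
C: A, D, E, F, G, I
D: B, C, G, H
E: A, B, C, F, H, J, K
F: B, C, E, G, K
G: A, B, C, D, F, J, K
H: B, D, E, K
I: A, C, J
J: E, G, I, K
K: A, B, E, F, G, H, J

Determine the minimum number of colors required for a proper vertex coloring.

4

B, F, G, K form a clique, so at least 4 colors are needed.
4 colors suffice: color 1 → {E, G, I}; color 2 → {D, K}; color 3 → {B, C, J}; color 4 → {A, F, H}. Every edge joins two different colors.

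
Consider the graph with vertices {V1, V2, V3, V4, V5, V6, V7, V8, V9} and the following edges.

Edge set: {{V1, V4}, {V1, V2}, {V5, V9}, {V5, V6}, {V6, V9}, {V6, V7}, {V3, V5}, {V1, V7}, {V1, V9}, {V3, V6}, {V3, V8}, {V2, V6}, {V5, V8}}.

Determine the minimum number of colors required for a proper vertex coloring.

3

V3, V5, V6 are pairwise adjacent, so at least 3 colors are needed.
3 colors suffice: color R → {V1, V6, V8}; color B → {V2, V4, V5, V7}; color G → {V3, V9}. No two adjacent vertices share a color.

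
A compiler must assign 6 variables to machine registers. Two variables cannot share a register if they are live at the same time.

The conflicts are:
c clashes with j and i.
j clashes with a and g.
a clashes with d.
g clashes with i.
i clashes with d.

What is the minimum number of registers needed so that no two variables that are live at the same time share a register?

3

The cycle j-a-d-i-g-j has odd length 5, so it cannot be 2-colored; at least 3 registers are needed.
3 registers suffice: register 1 → {j, i}; register 2 → {c, g, d}; register 3 → {a}. Each listed conflict is separated.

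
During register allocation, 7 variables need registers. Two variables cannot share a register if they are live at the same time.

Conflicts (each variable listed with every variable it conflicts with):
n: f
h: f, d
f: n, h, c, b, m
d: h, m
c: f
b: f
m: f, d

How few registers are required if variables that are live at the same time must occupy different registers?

f and m conflict, so at least 2 registers are needed.
2 registers suffice: register 1 → {f, d}; register 2 → {n, h, c, b, m}. No two conflicting variables share a register.

2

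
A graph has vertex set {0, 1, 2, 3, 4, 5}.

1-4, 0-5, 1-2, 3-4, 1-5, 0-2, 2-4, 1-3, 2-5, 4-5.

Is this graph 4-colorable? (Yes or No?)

Yes

The chromatic number is 4. 1, 2, 4, 5 are pairwise adjacent (a clique of size 4), so at least 4 colors are needed.
4 colors suffice: 0=red, 1=green, 2=yellow, 3=blue, 4=red, 5=blue.
That is already a proper 4-coloring.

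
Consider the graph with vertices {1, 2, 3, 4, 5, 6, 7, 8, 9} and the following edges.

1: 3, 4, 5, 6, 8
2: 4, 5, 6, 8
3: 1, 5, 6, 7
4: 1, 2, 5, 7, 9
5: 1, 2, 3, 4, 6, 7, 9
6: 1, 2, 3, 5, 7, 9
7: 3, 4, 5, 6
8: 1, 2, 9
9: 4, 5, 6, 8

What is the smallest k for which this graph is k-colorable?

4

3, 5, 6, 7 form a clique, so at least 4 colors are needed.
4 colors suffice: color red → {5, 8}; color blue → {4, 6}; color green → {1, 2, 7, 9}; color yellow → {3}. No two adjacent vertices share a color.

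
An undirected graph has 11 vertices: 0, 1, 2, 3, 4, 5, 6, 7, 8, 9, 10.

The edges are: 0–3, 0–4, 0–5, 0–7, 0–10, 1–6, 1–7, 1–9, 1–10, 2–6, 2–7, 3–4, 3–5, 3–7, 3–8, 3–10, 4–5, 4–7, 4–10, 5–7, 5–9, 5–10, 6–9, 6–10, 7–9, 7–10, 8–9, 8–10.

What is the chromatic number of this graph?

0, 3, 4, 5, 7, 10 are pairwise adjacent (a clique of size 6), so at least 6 colors are needed.
One proper 6-coloring: 0=orange, 1=green, 2=red, 3=green, 4=purple, 5=yellow, 6=blue, 7=blue, 8=blue, 9=red, 10=red. Every edge joins two different colors.

6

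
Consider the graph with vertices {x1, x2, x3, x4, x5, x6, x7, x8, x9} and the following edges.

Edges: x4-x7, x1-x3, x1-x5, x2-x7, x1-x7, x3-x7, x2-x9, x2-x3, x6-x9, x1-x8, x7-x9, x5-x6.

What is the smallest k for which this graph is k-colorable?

x1, x3, x7 are pairwise adjacent, so at least 3 colors are needed.
3 colors suffice: color red → {x5, x7, x8}; color blue → {x1, x2, x4, x6}; color green → {x3, x9}. Every edge joins two different colors.

3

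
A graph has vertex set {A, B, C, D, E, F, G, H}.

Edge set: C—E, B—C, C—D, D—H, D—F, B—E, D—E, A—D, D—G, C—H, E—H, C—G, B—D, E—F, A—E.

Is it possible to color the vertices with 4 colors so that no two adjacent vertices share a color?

The chromatic number is 4. B, C, D, E are mutually adjacent (a clique of size 4), so at least 4 colors are needed.
A valid assignment using 4 colors: A=3, B=4, C=3, D=1, E=2, F=3, G=2, H=4.
That is already a proper 4-coloring.

Yes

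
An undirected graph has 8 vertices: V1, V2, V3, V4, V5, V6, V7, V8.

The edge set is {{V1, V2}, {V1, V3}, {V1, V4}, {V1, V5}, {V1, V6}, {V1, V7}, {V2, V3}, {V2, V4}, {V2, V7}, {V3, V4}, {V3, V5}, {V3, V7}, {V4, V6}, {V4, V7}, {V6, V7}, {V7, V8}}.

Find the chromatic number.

5

V1, V2, V3, V4, V7 are mutually adjacent (a clique of size 5), so at least 5 colors are needed.
5 colors suffice: color red → {V5, V7}; color blue → {V1, V8}; color green → {V4}; color yellow → {V3, V6}; color purple → {V2}. No two adjacent vertices share a color.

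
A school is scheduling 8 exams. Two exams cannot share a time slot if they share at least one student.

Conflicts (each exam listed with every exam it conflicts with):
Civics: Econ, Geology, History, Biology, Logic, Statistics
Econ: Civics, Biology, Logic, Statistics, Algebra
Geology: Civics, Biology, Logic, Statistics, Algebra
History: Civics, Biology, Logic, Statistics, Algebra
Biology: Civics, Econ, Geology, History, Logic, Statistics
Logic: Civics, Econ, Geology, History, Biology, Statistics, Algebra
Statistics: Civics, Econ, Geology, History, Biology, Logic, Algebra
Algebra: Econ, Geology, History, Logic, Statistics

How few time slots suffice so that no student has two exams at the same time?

Civics, Econ, Biology, Logic, Statistics are mutually in conflict, so at least 5 time slots are needed.
5 time slots suffice: time slot 1 → {Statistics}; time slot 2 → {Logic}; time slot 3 → {Biology, Algebra}; time slot 4 → {Civics}; time slot 5 → {Econ, Geology, History}. Each listed conflict is separated.

5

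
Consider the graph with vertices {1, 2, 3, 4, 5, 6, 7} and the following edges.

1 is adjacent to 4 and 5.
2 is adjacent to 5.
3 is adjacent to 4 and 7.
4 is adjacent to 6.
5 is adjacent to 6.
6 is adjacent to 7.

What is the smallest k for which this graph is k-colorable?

2

6 and 7 are adjacent, so at least 2 colors are needed.
2 colors suffice: color a → {1, 2, 3, 6}; color b → {4, 5, 7}. No two adjacent vertices share a color.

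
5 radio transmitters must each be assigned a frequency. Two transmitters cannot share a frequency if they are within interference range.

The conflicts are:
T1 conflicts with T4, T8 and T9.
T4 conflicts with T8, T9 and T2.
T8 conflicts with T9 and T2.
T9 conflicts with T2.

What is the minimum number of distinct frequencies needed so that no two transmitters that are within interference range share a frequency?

T1, T4, T8, T9 are mutually in conflict, so at least 4 frequencies are needed.
4 frequencies suffice: frequency 1 → {T9}; frequency 2 → {T8}; frequency 3 → {T4}; frequency 4 → {T1, T2}. No two conflicting transmitters share a frequency.

4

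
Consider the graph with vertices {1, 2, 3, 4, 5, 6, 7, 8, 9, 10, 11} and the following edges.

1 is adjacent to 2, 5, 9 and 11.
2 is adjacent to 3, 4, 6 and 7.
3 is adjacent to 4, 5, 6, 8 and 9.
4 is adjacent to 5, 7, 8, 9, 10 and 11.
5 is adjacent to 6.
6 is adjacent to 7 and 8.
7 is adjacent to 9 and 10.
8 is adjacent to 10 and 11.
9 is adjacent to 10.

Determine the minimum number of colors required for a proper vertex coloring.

4

4, 7, 9, 10 are mutually adjacent (a clique of size 4), so at least 4 colors are needed.
4 colors suffice: color red → {1, 4, 6}; color blue → {3, 7, 11}; color green → {2, 5, 8, 9}; color yellow → {10}. Each edge has distinct colors on its endpoints.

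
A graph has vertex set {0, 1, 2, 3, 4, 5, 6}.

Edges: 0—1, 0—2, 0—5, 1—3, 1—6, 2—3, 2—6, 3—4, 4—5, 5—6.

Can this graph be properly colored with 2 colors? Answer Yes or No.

No

The cycle 2-0-5-4-3-2 has odd length 5, so it cannot be 2-colored; at least 3 colors are needed.
So 2 colors are not enough.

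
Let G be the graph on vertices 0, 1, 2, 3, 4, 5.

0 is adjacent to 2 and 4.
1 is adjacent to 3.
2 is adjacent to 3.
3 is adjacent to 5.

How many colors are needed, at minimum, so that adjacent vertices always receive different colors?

1 and 3 are adjacent, so at least 2 colors are needed.
2 colors suffice: color a → {0, 3}; color b → {1, 2, 4, 5}. No two adjacent vertices share a color.

2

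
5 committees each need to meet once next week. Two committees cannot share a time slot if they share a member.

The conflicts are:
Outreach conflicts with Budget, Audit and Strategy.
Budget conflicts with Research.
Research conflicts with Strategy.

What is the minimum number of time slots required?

Research and Strategy conflict, so at least 2 time slots are needed.
2 time slots suffice: time slot 1 → {Outreach, Research}; time slot 2 → {Budget, Audit, Strategy}. No two conflicting committees share a time slot.

2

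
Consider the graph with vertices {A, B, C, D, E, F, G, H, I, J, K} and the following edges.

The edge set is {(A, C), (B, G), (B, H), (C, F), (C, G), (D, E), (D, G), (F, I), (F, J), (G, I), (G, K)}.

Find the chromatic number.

D and E are adjacent, so at least 2 colors are needed.
2 colors suffice: color 1 → {A, E, F, G, H}; color 2 → {B, C, D, I, J, K}. Every edge joins two different colors.

2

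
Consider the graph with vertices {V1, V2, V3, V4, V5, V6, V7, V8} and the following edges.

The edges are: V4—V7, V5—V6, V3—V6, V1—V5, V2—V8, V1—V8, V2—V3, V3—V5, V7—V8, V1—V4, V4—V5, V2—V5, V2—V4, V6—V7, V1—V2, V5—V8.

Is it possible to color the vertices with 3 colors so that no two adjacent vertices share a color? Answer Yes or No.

No

V1, V2, V5, V8 form a clique, so at least 4 colors are needed.
So 3 colors are not enough.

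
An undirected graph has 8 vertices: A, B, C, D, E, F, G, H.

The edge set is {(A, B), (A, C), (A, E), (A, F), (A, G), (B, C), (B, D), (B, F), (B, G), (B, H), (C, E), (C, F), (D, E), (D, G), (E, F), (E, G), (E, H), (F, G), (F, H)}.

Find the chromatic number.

A, B, F, G are pairwise adjacent (a clique of size 4), so at least 4 colors are needed.
4 colors suffice: A=yellow, B=red, C=green, D=blue, E=red, F=blue, G=green, H=green. No two adjacent vertices share a color.

4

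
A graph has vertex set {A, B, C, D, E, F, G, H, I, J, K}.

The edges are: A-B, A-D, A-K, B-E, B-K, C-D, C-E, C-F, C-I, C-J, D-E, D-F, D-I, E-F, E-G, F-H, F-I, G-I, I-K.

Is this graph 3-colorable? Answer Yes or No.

C, D, F, I are mutually adjacent (a clique of size 4), so at least 4 colors are needed.
So 3 colors are not enough.

No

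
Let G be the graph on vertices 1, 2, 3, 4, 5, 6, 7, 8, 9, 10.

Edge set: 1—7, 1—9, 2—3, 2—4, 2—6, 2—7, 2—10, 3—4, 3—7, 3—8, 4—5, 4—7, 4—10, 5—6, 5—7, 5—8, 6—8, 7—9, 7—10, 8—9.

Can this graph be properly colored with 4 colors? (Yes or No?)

The chromatic number is 4. 2, 4, 7, 10 are pairwise adjacent (a clique of size 4), so at least 4 colors are needed.
4 colors suffice: 1=c, 2=c, 3=d, 4=b, 5=c, 6=b, 7=a, 8=a, 9=b, 10=d.
That is already a proper 4-coloring.

Yes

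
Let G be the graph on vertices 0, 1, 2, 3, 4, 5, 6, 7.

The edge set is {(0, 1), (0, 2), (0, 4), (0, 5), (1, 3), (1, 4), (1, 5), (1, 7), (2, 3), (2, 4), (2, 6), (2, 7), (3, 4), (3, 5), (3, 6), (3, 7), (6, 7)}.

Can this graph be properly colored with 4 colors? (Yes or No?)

Yes

The chromatic number is 4. 2, 3, 6, 7 form a clique, so at least 4 colors are needed.
4 colors suffice: 0=a, 1=b, 2=b, 3=a, 4=c, 5=c, 6=d, 7=c.
That is already a proper 4-coloring.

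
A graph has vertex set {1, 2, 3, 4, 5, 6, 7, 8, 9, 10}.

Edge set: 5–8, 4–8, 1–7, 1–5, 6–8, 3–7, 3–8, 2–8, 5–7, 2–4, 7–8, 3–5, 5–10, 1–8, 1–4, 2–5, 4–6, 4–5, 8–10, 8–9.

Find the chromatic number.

3, 5, 7, 8 are pairwise adjacent (a clique of size 4), so at least 4 colors are needed.
A valid assignment using 4 colors: 1=yellow, 2=yellow, 3=yellow, 4=green, 5=blue, 6=blue, 7=green, 8=red, 9=blue, 10=green. Each edge has distinct colors on its endpoints.

4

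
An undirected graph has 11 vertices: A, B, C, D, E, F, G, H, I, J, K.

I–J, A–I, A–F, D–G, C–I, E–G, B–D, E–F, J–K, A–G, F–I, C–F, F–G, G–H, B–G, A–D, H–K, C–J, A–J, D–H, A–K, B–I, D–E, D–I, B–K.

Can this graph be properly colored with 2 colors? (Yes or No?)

A, F, G are mutually adjacent, so at least 3 colors are needed.
So 2 colors are not enough.

No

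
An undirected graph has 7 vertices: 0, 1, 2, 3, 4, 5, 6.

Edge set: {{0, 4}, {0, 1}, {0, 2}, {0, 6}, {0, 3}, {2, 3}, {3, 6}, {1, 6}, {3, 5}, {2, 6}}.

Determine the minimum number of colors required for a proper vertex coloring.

4

0, 2, 3, 6 are mutually adjacent (a clique of size 4), so at least 4 colors are needed.
4 colors suffice: color a → {0, 5}; color b → {1, 3, 4}; color c → {6}; color d → {2}. Each edge has distinct colors on its endpoints.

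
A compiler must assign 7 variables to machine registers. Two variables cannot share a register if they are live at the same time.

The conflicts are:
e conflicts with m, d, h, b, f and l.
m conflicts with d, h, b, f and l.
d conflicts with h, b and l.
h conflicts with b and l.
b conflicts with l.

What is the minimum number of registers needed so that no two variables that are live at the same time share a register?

e, m, d, h, b, l are mutually in conflict, so at least 6 registers are needed.
6 registers suffice: register 1 → {e}; register 2 → {m}; register 3 → {b, f}; register 4 → {h}; register 5 → {l}; register 6 → {d}. Every pair that conflicts lands in different registers.

6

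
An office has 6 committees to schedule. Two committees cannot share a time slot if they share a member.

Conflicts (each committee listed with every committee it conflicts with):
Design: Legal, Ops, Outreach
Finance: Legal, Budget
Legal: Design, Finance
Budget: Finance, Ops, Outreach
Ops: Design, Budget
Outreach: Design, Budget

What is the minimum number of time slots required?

The cycle Design-Legal-Finance-Budget-Ops-Design has odd length 5, so it cannot be 2-colored; at least 3 time slots are needed.
3 time slots suffice: Design=1, Finance=2, Legal=3, Budget=1, Ops=2, Outreach=2. Every pair that conflicts lands in different time slots.

3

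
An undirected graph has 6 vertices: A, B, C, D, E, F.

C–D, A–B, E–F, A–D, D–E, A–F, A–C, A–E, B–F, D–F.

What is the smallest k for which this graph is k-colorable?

A, D, E, F are pairwise adjacent (a clique of size 4), so at least 4 colors are needed.
4 colors suffice: A=1, B=3, C=2, D=3, E=4, F=2. Each edge has distinct colors on its endpoints.

4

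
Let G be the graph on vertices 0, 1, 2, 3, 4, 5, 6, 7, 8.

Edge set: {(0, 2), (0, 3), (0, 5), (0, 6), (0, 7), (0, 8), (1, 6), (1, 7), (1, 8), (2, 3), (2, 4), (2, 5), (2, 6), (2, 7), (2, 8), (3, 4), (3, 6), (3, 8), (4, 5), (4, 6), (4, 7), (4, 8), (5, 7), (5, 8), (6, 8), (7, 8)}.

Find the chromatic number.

5

2, 4, 5, 7, 8 are mutually adjacent (a clique of size 5), so at least 5 colors are needed.
5 colors suffice: color a → {8}; color b → {1, 2}; color c → {6, 7}; color d → {0, 4}; color e → {3, 5}. No two adjacent vertices share a color.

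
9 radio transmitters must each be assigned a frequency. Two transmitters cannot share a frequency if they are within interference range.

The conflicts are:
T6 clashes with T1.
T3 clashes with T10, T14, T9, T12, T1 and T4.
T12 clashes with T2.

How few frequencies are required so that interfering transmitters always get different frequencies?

2

T6 and T1 conflict, so at least 2 frequencies are needed.
Using 2 frequencies: T6=1, T3=1, T10=2, T14=2, T9=2, T12=2, T2=1, T1=2, T4=2. Each listed conflict is separated.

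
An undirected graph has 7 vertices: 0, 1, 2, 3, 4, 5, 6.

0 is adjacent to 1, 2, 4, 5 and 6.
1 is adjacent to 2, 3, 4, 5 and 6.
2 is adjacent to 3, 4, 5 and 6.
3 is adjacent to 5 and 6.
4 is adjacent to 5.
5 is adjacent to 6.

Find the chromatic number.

5

0, 1, 2, 5, 6 form a clique, so at least 5 colors are needed.
5 colors suffice: color red → {5}; color blue → {1}; color green → {2}; color yellow → {0, 3}; color purple → {4, 6}. Every edge joins two different colors.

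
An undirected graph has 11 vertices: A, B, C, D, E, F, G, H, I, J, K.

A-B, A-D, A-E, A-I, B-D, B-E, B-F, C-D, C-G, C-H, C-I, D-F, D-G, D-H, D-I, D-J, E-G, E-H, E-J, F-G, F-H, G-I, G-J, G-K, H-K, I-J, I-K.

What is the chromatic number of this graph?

4

D, G, I, J form a clique, so at least 4 colors are needed.
A valid assignment using 4 colors: A=4, B=2, C=4, D=1, E=1, F=3, G=2, H=2, I=3, J=4, K=1. Each edge has distinct colors on its endpoints.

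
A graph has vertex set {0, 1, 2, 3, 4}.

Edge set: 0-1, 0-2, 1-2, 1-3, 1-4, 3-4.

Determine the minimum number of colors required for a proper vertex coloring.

3

0, 1, 2 form a triangle, so at least 3 colors are needed.
3 colors suffice: color a → {1}; color b → {0, 4}; color c → {2, 3}. Every edge joins two different colors.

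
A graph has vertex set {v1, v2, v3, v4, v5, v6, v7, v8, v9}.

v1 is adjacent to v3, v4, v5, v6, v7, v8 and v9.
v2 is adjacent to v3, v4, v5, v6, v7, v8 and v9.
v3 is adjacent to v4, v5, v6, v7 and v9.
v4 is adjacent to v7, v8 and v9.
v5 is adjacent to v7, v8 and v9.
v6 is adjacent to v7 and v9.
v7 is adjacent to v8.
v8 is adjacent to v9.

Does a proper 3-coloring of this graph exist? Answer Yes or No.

v2, v5, v8, v9 are mutually adjacent (a clique of size 4), so at least 4 colors are needed.
So 3 colors are not enough.

No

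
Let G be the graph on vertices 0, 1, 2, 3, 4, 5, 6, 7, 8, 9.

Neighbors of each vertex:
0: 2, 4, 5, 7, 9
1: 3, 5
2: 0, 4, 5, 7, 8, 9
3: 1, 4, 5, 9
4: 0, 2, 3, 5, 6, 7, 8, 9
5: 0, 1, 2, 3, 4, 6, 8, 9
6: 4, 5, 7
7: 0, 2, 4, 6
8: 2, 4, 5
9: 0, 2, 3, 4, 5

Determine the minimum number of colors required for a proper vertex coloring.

5

0, 2, 4, 5, 9 form a clique, so at least 5 colors are needed.
One proper 5-coloring: 0=d, 1=b, 2=c, 3=c, 4=b, 5=a, 6=c, 7=a, 8=d, 9=e. No two adjacent vertices share a color.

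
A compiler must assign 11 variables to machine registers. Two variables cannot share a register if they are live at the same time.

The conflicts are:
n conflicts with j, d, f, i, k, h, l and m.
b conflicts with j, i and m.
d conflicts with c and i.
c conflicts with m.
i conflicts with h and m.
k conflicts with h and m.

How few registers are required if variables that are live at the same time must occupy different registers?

n, k, m pairwise conflict, so at least 3 registers are needed.
3 registers suffice: register 1 → {n, b, c}; register 2 → {j, d, f, h, l, m}; register 3 → {i, k}. Each listed conflict is separated.

3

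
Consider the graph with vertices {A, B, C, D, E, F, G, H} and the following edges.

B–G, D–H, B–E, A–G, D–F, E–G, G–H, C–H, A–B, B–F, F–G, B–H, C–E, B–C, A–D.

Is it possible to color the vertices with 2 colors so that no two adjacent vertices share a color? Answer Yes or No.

B, F, G form a triangle, so at least 3 colors are needed.
So 2 colors are not enough.

No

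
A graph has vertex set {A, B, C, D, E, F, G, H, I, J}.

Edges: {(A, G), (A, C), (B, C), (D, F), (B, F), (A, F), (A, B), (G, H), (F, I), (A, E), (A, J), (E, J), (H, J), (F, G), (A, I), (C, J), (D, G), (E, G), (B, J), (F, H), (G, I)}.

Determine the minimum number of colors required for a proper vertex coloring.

4

A, F, G, I are mutually adjacent (a clique of size 4), so at least 4 colors are needed.
4 colors suffice: A=red, B=green, C=yellow, D=red, E=yellow, F=blue, G=green, H=red, I=yellow, J=blue. Every edge joins two different colors.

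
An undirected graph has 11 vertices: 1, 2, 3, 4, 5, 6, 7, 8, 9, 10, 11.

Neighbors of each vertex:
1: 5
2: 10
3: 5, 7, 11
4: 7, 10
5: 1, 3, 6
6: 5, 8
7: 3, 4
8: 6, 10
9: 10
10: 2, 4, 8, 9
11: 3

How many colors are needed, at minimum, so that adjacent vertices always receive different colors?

3

The cycle 7-4-10-8-6-5-3-7 has odd length 7, so it cannot be 2-colored; at least 3 colors are needed.
3 colors suffice: color a → {5, 7, 10, 11}; color b → {1, 2, 3, 4, 8, 9}; color c → {6}. Every edge joins two different colors.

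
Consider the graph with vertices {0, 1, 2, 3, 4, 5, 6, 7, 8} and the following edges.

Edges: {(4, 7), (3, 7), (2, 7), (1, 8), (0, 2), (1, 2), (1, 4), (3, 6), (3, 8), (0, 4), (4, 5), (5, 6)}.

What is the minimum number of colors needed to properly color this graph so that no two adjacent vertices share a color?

The cycle 7-4-5-6-3-7 has odd length 5, so it cannot be 2-colored; at least 3 colors are needed.
3 colors suffice: color red → {2, 3, 4}; color blue → {0, 1, 5, 7}; color green → {6, 8}. No two adjacent vertices share a color.

3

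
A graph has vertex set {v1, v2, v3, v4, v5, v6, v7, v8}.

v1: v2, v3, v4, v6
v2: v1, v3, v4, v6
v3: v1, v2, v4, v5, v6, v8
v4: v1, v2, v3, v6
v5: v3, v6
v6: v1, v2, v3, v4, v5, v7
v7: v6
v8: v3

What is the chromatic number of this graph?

5

v1, v2, v3, v4, v6 are pairwise adjacent (a clique of size 5), so at least 5 colors are needed.
One proper 5-coloring: v1=4, v2=3, v3=1, v4=5, v5=3, v6=2, v7=1, v8=2. No two adjacent vertices share a color.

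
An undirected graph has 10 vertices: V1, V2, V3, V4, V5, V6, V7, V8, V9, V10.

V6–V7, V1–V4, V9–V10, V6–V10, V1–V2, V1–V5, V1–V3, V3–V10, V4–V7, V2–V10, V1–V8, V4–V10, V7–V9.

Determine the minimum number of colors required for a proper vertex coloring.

V6 and V10 are adjacent, so at least 2 colors are needed.
2 colors suffice: V1=1, V2=2, V3=2, V4=2, V5=2, V6=2, V7=1, V8=2, V9=2, V10=1. No two adjacent vertices share a color.

2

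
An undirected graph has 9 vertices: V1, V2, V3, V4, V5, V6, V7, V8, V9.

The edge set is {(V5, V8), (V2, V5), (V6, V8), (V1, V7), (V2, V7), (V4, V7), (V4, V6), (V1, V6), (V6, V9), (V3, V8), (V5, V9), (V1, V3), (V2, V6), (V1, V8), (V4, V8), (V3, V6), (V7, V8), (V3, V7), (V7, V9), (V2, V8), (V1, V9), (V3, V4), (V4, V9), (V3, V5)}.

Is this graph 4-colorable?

The chromatic number is 4. V3, V4, V7, V8 are pairwise adjacent (a clique of size 4), so at least 4 colors are needed.
4 colors suffice: color R → {V8, V9}; color B → {V5, V6, V7}; color G → {V2, V3}; color Y → {V1, V4}.
That is already a proper 4-coloring.

Yes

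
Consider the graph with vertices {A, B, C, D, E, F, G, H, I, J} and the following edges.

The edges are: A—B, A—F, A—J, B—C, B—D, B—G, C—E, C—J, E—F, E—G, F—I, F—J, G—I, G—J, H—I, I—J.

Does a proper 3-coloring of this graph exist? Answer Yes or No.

The chromatic number is 3. G, I, J form a triangle, so at least 3 colors are needed.
A valid assignment using 3 colors: A=3, B=1, C=2, D=2, E=1, F=2, G=2, H=1, I=3, J=1.
That is already a proper 3-coloring.

Yes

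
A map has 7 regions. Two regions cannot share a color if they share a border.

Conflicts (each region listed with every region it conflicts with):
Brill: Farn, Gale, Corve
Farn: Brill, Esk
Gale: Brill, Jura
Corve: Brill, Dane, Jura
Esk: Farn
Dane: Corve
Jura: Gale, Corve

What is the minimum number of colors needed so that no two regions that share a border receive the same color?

2

Gale and Jura conflict, so at least 2 colors are needed.
One proper 2-coloring: Brill=2, Farn=1, Gale=1, Corve=1, Esk=2, Dane=2, Jura=2. No two conflicting regions share a color.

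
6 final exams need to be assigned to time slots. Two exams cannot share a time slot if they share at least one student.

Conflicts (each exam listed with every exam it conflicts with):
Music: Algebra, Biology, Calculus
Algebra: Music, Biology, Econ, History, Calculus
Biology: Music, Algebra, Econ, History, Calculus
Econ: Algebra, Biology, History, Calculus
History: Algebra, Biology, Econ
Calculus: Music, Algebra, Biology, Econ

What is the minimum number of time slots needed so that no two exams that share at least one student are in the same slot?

Algebra, Biology, Econ, Calculus pairwise conflict, so at least 4 time slots are needed.
A valid assignment using 4 time slots: Music=3, Algebra=2, Biology=1, Econ=3, History=4, Calculus=4. No two conflicting exams share a time slot.

4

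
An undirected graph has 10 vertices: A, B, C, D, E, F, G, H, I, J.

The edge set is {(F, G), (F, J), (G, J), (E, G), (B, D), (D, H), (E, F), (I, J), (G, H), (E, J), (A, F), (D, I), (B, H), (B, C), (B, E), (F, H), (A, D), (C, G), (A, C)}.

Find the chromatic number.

4

E, F, G, J form a clique, so at least 4 colors are needed.
4 colors suffice: color 1 → {A, B, G, I}; color 2 → {C, D, F}; color 3 → {E, H}; color 4 → {J}. No two adjacent vertices share a color.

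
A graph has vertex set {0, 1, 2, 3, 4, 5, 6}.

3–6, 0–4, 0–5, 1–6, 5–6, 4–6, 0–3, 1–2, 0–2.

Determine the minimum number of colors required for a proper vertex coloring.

The cycle 0-5-6-1-2-0 has odd length 5, so it cannot be 2-colored; at least 3 colors are needed.
3 colors suffice: color red → {0, 6}; color blue → {2, 3, 4, 5}; color green → {1}. No two adjacent vertices share a color.

3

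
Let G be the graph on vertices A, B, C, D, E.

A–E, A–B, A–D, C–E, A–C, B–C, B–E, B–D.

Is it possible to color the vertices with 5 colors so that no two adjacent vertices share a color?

The chromatic number is 4. A, B, C, E form a clique, so at least 4 colors are needed.
4 colors suffice: color red → {A}; color blue → {B}; color green → {D, E}; color yellow → {C}.
Since 5 ≥ 4, a proper 5-coloring certainly exists.

Yes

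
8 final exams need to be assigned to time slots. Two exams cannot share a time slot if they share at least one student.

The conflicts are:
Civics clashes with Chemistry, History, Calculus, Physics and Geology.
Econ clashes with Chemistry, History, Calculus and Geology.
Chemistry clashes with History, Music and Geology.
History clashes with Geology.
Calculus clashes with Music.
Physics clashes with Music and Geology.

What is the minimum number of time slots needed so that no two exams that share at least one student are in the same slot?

4

Econ, Chemistry, History, Geology all conflict with each other, so at least 4 time slots are needed.
4 time slots suffice: time slot 1 → {Calculus, Geology}; time slot 2 → {Chemistry, Physics}; time slot 3 → {Civics, Econ, Music}; time slot 4 → {History}. No two conflicting exams share a time slot.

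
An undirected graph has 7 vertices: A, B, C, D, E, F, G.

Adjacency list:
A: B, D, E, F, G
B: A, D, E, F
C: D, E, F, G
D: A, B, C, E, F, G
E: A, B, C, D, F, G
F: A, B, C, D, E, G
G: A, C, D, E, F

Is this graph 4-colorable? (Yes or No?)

No

C, D, E, F, G form a clique, so at least 5 colors are needed.
So 4 colors are not enough.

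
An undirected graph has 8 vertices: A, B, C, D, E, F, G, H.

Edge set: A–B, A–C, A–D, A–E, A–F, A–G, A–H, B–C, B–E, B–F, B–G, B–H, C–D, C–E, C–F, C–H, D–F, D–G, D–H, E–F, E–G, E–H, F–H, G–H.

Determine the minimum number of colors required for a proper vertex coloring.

6

A, B, C, E, F, H are mutually adjacent (a clique of size 6), so at least 6 colors are needed.
6 colors suffice: color 1 → {A}; color 2 → {H}; color 3 → {C, G}; color 4 → {D, E}; color 5 → {F}; color 6 → {B}. Every edge joins two different colors.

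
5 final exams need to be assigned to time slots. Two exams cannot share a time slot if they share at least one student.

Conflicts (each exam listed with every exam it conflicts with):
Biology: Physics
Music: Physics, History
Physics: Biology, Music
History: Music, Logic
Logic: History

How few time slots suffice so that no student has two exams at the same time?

Biology and Physics conflict, so at least 2 time slots are needed.
Using 2 time slots: Biology=2, Music=2, Physics=1, History=1, Logic=2. No two conflicting exams share a time slot.

2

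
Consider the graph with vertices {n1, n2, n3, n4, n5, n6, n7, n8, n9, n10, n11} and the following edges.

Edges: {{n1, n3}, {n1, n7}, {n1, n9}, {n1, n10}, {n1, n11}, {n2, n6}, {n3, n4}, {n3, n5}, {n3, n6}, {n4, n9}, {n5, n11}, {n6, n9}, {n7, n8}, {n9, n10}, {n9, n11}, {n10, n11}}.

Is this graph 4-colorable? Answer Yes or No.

Yes

The chromatic number is 4. n1, n9, n10, n11 are pairwise adjacent (a clique of size 4), so at least 4 colors are needed.
4 colors suffice: color 1 → {n1, n4, n5, n6, n8}; color 2 → {n2, n3, n7, n9}; color 3 → {n11}; color 4 → {n10}.
That is already a proper 4-coloring.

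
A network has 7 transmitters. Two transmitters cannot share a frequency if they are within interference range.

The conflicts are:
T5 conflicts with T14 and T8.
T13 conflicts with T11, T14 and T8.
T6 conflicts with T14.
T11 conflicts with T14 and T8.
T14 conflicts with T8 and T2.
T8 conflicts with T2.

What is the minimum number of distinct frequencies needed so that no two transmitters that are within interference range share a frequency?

T13, T11, T14, T8 are mutually in conflict, so at least 4 frequencies are needed.
4 frequencies suffice: frequency 1 → {T14}; frequency 2 → {T6, T8}; frequency 3 → {T5, T13, T2}; frequency 4 → {T11}. No two conflicting transmitters share a frequency.

4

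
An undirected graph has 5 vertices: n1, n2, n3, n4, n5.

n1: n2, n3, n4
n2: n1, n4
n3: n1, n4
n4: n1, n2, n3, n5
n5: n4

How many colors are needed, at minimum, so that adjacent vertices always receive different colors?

n1, n3, n4 form a triangle, so at least 3 colors are needed.
3 colors suffice: color 1 → {n4}; color 2 → {n1, n5}; color 3 → {n2, n3}. Each edge has distinct colors on its endpoints.

3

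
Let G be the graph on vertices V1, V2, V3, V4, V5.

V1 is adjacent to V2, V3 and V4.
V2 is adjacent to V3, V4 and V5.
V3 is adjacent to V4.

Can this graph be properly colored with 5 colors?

Yes

The chromatic number is 4. V1, V2, V3, V4 are pairwise adjacent (a clique of size 4), so at least 4 colors are needed.
One proper 4-coloring: V1=3, V2=1, V3=2, V4=4, V5=2.
Since 5 ≥ 4, a proper 5-coloring certainly exists.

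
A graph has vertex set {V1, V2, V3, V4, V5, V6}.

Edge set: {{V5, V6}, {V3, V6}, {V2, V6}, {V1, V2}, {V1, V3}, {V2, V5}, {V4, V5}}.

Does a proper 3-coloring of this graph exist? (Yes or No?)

Yes

The chromatic number is 3. V2, V5, V6 form a triangle, so at least 3 colors are needed.
3 colors suffice: V1=1, V2=3, V3=3, V4=2, V5=1, V6=2.
That is already a proper 3-coloring.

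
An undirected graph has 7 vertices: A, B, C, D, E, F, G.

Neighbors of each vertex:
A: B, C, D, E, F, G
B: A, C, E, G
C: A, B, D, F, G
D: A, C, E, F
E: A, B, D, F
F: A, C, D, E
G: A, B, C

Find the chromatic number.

4

A, C, D, F are pairwise adjacent (a clique of size 4), so at least 4 colors are needed.
One proper 4-coloring: A=1, B=3, C=2, D=4, E=2, F=3, G=4. Each edge has distinct colors on its endpoints.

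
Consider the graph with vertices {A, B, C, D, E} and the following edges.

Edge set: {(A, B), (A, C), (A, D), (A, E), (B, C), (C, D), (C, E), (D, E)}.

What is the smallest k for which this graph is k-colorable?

A, C, D, E are mutually adjacent (a clique of size 4), so at least 4 colors are needed.
4 colors suffice: color 1 → {A}; color 2 → {C}; color 3 → {B, E}; color 4 → {D}. Each edge has distinct colors on its endpoints.

4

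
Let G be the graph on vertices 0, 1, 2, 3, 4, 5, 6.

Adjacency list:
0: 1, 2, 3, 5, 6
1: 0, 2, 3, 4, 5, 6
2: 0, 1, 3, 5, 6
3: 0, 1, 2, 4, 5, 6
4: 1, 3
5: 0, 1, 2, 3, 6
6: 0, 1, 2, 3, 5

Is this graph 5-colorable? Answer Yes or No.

0, 1, 2, 3, 5, 6 form a clique, so at least 6 colors are needed.
So 5 colors are not enough.

No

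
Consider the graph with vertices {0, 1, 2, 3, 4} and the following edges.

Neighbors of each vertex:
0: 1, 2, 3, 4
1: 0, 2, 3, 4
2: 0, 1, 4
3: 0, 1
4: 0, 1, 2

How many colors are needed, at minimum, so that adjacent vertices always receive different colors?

0, 1, 2, 4 are mutually adjacent (a clique of size 4), so at least 4 colors are needed.
4 colors suffice: color a → {1}; color b → {0}; color c → {2, 3}; color d → {4}. Each edge has distinct colors on its endpoints.

4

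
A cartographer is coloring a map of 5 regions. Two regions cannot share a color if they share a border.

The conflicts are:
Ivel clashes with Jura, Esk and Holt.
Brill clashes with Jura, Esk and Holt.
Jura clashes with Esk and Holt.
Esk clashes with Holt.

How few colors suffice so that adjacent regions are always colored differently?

Ivel, Jura, Esk, Holt pairwise conflict, so at least 4 colors are needed.
4 colors suffice: color 1 → {Esk}; color 2 → {Jura}; color 3 → {Holt}; color 4 → {Ivel, Brill}. Every pair that conflicts lands in different colors.

4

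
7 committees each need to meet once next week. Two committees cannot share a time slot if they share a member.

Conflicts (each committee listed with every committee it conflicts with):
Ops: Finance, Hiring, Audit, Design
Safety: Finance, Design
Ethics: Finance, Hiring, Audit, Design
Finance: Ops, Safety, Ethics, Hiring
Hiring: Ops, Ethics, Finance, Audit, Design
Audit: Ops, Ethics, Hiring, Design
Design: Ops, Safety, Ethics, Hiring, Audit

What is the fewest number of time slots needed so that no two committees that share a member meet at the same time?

4

Ops, Hiring, Audit, Design are mutually in conflict, so at least 4 time slots are needed.
Using 4 time slots: Ops=3, Safety=1, Ethics=3, Finance=2, Hiring=1, Audit=4, Design=2. Every pair that conflicts lands in different time slots.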